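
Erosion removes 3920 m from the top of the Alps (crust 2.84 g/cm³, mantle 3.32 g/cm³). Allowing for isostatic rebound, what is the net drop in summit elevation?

Rebound u = e ρ_c/ρ_m = 3920 m × 2.84/3.32 = 3353 m.
Net surface drop = e − u = 3920 m − 3353 m = e (ρ_m − ρ_c)/ρ_m = 567 m.

567 m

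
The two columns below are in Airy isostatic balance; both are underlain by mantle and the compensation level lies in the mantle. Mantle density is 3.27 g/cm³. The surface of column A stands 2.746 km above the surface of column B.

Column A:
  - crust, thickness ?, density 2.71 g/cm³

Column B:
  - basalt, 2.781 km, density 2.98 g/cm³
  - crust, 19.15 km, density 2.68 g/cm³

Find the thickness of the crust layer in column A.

Take the compensation level at the base of the deeper column (depth z_c below the surface of column A) and equate Σ ρ_i t_i down to z_c; mantle fills any gap and the z_c terms cancel.
Column A: x×2.71 + (z_c − 0 − x)×3.27
Column B: 2.746×0 + 2.781×2.98 + 19.15×2.68 + (z_c − 2.746 − 21.931)×3.27
The z_c×3.27 term appears on both sides and cancels. Collect the known terms of each column as K = Σ(ρt)_known − 3.27 × (depth of known layers): K_A = 0 − 3.27×0 = 0; K_B = 59.60938 − 3.27×(2.746 + 21.931) = −21.08441.
Balance: K_A − x×(3.27 − 2.71) = K_B, so x = (K_A − K_B)/(3.27 − 2.71) = 21.0844/0.56 = 37.7 km.

37.7 km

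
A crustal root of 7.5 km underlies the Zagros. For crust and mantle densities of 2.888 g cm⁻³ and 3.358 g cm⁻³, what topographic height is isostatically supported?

1.22 km

In Airy isostatic equilibrium: ρ_c h = (ρ_m − ρ_c) r.
h = r (ρ_m − ρ_c) / ρ_c = 7.5 km × (3.358 − 2.888) / 2.888 = 1.22 km.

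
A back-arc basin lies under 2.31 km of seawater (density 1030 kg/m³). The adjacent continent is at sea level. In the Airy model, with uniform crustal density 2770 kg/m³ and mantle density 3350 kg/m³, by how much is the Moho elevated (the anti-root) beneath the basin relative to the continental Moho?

6.93 km

Isostatic balance requires: replacing crust with seawater at the top is compensated by replacing crust with mantle at the base: d (ρ_c − ρ_w) = a (ρ_m − ρ_c).
a = d (ρ_c − ρ_w)/(ρ_m − ρ_c) = 2.31 km × 1740/580 = 6.93 km.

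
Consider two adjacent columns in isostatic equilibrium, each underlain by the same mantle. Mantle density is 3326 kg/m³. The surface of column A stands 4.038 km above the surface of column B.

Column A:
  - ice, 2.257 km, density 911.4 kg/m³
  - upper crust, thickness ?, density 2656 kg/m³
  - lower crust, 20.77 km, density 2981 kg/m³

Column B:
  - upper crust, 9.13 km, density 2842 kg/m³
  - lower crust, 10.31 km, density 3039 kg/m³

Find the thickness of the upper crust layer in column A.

Take the compensation level at the base of the deeper column (depth z_c below the surface of column A) and equate Σ ρ_i t_i down to z_c; mantle fills any gap and the z_c terms cancel.
Column A: 2.257×911.4 + x×2656 + 20.77×2981 + (z_c − 23.027 − x)×3326
Column B: 4.038×0 + 9.13×2842 + 10.31×3039 + (z_c − 4.038 − 19.44)×3326
The z_c×3326 term appears on both sides and cancels. Collect the known terms of each column as K = Σ(ρt)_known − 3326 × (depth of known layers): K_A = 63972.3998 − 3326×23.027 = −12615.4022; K_B = 57279.55 − 3326×(4.038 + 19.44) = −20808.278.
Balance: K_A − x×(3326 − 2656) = K_B, so x = (K_A − K_B)/(3326 − 2656) = 8192.88/670 = 12.2 km.

12.2 km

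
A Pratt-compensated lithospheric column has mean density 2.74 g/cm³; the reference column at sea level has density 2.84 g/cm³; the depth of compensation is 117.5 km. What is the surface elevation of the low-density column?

4.29 km

ρ_ref D = ρ (D + h) → h = D (ρ_ref − ρ)/ρ.
h = 117.5 km × (2.84 − 2.74)/2.74 = 4.29 km.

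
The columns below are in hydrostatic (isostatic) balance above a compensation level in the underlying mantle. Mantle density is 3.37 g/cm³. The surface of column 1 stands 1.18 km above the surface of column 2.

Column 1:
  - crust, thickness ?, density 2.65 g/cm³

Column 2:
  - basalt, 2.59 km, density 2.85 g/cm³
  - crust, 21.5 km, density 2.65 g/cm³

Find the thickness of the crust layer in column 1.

Take the compensation level at the base of the deeper column (depth z_c below the surface of column 1) and equate Σ ρ_i t_i down to z_c; mantle fills any gap and the z_c terms cancel.
Column 1: x×2.65 + (z_c − 0 − x)×3.37
Column 2: 1.18×0 + 2.59×2.85 + 21.5×2.65 + (z_c − 1.18 − 24.09)×3.37
The z_c×3.37 term appears on both sides and cancels. Collect the known terms of each column as K = Σ(ρt)_known − 3.37 × (depth of known layers): K_1 = 0 − 3.37×0 = 0; K_2 = 64.3565 − 3.37×(1.18 + 24.09) = −20.8034.
Balance: K_1 − x×(3.37 − 2.65) = K_2, so x = (K_1 − K_2)/(3.37 − 2.65) = 20.8034/0.72 = 28.9 km.

28.9 km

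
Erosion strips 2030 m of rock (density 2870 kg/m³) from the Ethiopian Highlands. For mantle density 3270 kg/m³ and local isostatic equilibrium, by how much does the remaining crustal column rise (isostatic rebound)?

Unloading: uplift u = e ρ_c/ρ_m = 2030 m × 2870/3270 = 1780 m.

1780 m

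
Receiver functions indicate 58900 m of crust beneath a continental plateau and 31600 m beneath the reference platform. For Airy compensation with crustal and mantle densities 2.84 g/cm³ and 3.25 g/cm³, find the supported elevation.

Excess crust Δ = 58900 m − 31600 m = 27300 m, split between elevation h and root r with h + r = Δ.
Airy balance ρ_c h = (ρ_m − ρ_c) r gives r = h ρ_c/(ρ_m − ρ_c), so h (1 + ρ_c/(ρ_m − ρ_c)) = Δ, i.e. h = Δ (ρ_m − ρ_c)/ρ_m.
h = 27300 m × 0.41/3.25 = 3440 m.

3440 m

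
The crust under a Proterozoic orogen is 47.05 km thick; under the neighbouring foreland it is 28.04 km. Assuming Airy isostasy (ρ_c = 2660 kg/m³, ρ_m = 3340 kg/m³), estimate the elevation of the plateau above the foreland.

Excess crust Δ = 47.05 km − 28.04 km = 19.01 km, split between elevation h and root r with h + r = Δ.
Airy balance ρ_c h = (ρ_m − ρ_c) r gives r = h ρ_c/(ρ_m − ρ_c), so h (1 + ρ_c/(ρ_m − ρ_c)) = Δ, i.e. h = Δ (ρ_m − ρ_c)/ρ_m.
h = 19.01 km × 680/3340 = 3.87 km.

3.87 km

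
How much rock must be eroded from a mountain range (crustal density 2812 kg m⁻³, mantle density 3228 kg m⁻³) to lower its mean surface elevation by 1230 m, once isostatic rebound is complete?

Net drop Δ = e − u = e − e ρ_c/ρ_m = e (ρ_m − ρ_c)/ρ_m.
e = Δ ρ_m/(ρ_m − ρ_c) = 1230 m × 3228/416 = 9540 m.

9540 m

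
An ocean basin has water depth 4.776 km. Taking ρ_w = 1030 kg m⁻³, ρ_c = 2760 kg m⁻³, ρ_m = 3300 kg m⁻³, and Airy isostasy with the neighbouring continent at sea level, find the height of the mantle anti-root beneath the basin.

15.3 km

In Airy isostatic equilibrium: replacing crust with seawater at the top is compensated by replacing crust with mantle at the base: d (ρ_c − ρ_w) = a (ρ_m − ρ_c).
a = d (ρ_c − ρ_w)/(ρ_m − ρ_c) = 4.776 km × 1730/540 = 15.3 km.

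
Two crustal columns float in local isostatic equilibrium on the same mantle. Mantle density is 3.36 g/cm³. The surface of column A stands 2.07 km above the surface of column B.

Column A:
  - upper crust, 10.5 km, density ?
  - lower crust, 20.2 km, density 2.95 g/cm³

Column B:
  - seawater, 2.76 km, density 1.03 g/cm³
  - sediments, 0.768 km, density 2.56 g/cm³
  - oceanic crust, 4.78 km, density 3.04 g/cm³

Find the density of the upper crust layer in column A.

Take the compensation level at the base of the deeper column (depth z_c below the surface of column A) and equate Σ ρ_i t_i down to z_c; mantle fills any gap and the z_c terms cancel.
Column A: 10.5×ρ + 20.2×2.95 + (z_c − 30.7)×3.36
Column B: 2.07×0 + 2.76×1.03 + 0.768×2.56 + 4.78×3.04 + (z_c − 2.07 − 8.308)×3.36
The z_c×3.36 term appears on both sides and cancels. Collect the known terms of each column as K = Σ(ρt)_known − 3.36 × (depth of known layers): K_A = 59.59 − 3.36×30.7 = −43.562; K_B = 19.34008 − 3.36×(2.07 + 8.308) = −15.53.
Balance: K_A + 10.5×ρ = K_B, so ρ = (K_B − K_A)/10.5 = 28.032/10.5 = 2.67 g/cm³.

2.67 g/cm³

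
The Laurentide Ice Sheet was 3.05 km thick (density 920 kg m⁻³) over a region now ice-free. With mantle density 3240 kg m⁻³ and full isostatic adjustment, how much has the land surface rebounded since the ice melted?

Removing the load lets mantle flow back in; uplift u satisfies ρ_ice t = ρ_m u.
u = t ρ_ice/ρ_m = 3.05 km × 920/3240 = 0.866 km.

0.866 km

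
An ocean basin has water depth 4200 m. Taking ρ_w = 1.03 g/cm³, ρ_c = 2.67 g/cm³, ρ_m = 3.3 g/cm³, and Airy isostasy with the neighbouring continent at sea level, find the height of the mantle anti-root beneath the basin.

10900 m

Balancing pressure at the compensation depth: replacing crust with seawater at the top is compensated by replacing crust with mantle at the base: d (ρ_c − ρ_w) = a (ρ_m − ρ_c).
a = d (ρ_c − ρ_w)/(ρ_m − ρ_c) = 4200 m × 1.64/0.63 = 10900 m.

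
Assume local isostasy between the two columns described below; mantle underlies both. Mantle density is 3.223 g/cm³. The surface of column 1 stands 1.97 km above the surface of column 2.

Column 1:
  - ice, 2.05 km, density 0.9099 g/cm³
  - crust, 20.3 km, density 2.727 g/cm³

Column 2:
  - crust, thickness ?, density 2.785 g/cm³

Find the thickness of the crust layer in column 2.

19.3 km

Take the compensation level at the base of the deeper column (depth z_c below the surface of column 1) and equate Σ ρ_i t_i down to z_c; mantle fills any gap and the z_c terms cancel.
Column 1: 2.05×0.9099 + 20.3×2.727 + (z_c − 22.35)×3.223
Column 2: 1.97×0 + x×2.785 + (z_c − 1.97 − 0 − x)×3.223
The z_c×3.223 term appears on both sides and cancels. Collect the known terms of each column as K = Σ(ρt)_known − 3.223 × (depth of known layers): K_1 = 57.223395 − 3.223×22.35 = −14.810655; K_2 = 0 − 3.223×(1.97 + 0) = −6.34931.
Balance: K_1 = K_2 − x×(3.223 − 2.785), so x = (K_2 − K_1)/(3.223 − 2.785) = 8.46134/0.438 = 19.3 km.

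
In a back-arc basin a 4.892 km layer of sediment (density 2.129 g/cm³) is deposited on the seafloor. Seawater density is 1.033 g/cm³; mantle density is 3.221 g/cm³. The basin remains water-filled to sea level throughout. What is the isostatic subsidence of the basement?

2.45 km

Submarine loading: the sediment displaces seawater, and the subsidence is in turn flooded, so s (ρ_m − ρ_w) = t (ρ_sed − ρ_w).
s = 4.892 km × (2.129 − 1.033) / (3.221 − 1.033) = 2.45 km.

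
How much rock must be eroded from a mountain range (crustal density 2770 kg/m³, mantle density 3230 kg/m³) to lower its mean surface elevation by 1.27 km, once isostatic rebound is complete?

8.92 km

Net drop Δ = e − u = e − e ρ_c/ρ_m = e (ρ_m − ρ_c)/ρ_m.
e = Δ ρ_m/(ρ_m − ρ_c) = 1.27 km × 3230/460 = 8.92 km.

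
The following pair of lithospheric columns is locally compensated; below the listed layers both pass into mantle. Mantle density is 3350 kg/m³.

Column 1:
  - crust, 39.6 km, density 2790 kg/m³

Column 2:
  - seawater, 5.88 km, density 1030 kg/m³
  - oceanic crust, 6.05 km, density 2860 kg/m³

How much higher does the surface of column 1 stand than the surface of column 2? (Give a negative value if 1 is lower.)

For any compensation level in the mantle, the mantle terms cancel and isostasy reduces to e = (Σt_1 − Σt_2) − (Σ(ρt)_1 − Σ(ρt)_2) / ρ_m.
Σt_1 = 39.6 km; Σt_2 = 11.93 km; Σ(ρt)_1 = 110484; Σ(ρt)_2 = 23359.4 (in km·kg/m³).
e = (39.6 − 11.93) − (110484 − 23359.4) / 3350 = 1.66 km.

1.66 km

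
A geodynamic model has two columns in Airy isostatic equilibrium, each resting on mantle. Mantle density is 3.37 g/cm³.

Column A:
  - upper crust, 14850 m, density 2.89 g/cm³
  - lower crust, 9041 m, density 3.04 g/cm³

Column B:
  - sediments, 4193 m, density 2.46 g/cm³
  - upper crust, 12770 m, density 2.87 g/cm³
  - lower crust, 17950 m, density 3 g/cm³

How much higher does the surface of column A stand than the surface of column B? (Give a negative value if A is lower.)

For any compensation level in the mantle, the mantle terms cancel and isostasy reduces to e = (Σt_A − Σt_B) − (Σ(ρt)_A − Σ(ρt)_B) / ρ_m.
Σt_A = 23891 m; Σt_B = 34913 m; Σ(ρt)_A = 70401.14; Σ(ρt)_B = 100814.68 (in m·g/cm³).
e = (23891 − 34913) − (70401.14 − 100814.68) / 3.37 = −2000 m.

−2000 m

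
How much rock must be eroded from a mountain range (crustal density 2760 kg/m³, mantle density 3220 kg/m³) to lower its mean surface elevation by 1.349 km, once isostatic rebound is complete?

Net drop Δ = e − u = e − e ρ_c/ρ_m = e (ρ_m − ρ_c)/ρ_m.
e = Δ ρ_m/(ρ_m − ρ_c) = 1.349 km × 3220/460 = 9.44 km.

9.44 km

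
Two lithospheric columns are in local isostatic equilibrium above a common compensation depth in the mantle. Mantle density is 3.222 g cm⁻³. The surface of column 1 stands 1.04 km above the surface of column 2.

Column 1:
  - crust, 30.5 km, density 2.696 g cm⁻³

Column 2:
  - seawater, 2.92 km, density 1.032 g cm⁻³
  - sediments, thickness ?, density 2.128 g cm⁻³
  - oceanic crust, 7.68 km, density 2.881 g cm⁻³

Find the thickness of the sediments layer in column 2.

3.36 km

Take the compensation level at the base of the deeper column (depth z_c below the surface of column 1) and equate Σ ρ_i t_i down to z_c; mantle fills any gap and the z_c terms cancel.
Column 1: 30.5×2.696 + (z_c − 30.5)×3.222
Column 2: 1.04×0 + 2.92×1.032 + x×2.128 + 7.68×2.881 + (z_c − 1.04 − 10.6 − x)×3.222
The z_c×3.222 term appears on both sides and cancels. Collect the known terms of each column as K = Σ(ρt)_known − 3.222 × (depth of known layers): K_1 = 82.228 − 3.222×30.5 = −16.043; K_2 = 25.13952 − 3.222×(1.04 + 10.6) = −12.36456.
Balance: K_1 = K_2 − x×(3.222 − 2.128), so x = (K_2 − K_1)/(3.222 − 2.128) = 3.67844/1.094 = 3.36 km.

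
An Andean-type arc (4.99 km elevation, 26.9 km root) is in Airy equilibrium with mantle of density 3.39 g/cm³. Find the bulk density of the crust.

ρ_c h = (ρ_m − ρ_c) r → ρ_c (h + r) = ρ_m r → ρ_c = ρ_m r / (h + r).
ρ_c = 3.39 × 26.9 km / (4.99 km + 26.9 km) = 2.86 g/cm³.

2.86 g/cm³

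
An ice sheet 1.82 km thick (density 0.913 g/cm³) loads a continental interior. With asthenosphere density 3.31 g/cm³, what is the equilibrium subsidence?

0.502 km

In Airy isostatic equilibrium: the ice load ρ_ice t is balanced by mantle displaced below, ρ_m s.
s = t ρ_ice / ρ_m = 1.82 km × 0.913/3.31 = 0.502 km.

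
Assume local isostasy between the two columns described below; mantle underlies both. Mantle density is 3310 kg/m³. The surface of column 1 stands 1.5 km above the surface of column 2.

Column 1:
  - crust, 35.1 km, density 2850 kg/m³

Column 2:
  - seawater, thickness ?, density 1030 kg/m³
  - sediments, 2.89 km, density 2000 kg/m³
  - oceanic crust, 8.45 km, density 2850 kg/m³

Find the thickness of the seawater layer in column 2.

Take the compensation level at the base of the deeper column (depth z_c below the surface of column 1) and equate Σ ρ_i t_i down to z_c; mantle fills any gap and the z_c terms cancel.
Column 1: 35.1×2850 + (z_c − 35.1)×3310
Column 2: 1.5×0 + x×1030 + 2.89×2000 + 8.45×2850 + (z_c − 1.5 − 11.34 − x)×3310
The z_c×3310 term appears on both sides and cancels. Collect the known terms of each column as K = Σ(ρt)_known − 3310 × (depth of known layers): K_1 = 100035 − 3310×35.1 = −16146; K_2 = 29862.5 − 3310×(1.5 + 11.34) = −12637.9.
Balance: K_1 = K_2 − x×(3310 − 1030), so x = (K_2 − K_1)/(3310 − 1030) = 3508.1/2280 = 1.54 km.

1.54 km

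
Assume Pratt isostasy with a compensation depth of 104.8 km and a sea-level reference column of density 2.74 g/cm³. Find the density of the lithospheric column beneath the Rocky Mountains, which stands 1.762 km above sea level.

2.69 g/cm³

Pratt balance: ρ_ref D = ρ (D + h).
ρ = ρ_ref D/(D + h) = 2.74 × 104.8 km/(104.8 km + 1.762 km) = 2.69 g/cm³.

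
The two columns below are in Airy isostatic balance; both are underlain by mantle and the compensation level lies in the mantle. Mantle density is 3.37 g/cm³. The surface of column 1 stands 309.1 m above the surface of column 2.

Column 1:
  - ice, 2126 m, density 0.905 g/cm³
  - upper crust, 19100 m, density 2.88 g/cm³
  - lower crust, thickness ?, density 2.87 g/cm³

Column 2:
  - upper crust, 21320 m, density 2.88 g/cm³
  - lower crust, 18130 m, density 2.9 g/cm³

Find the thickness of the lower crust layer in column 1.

10800 m

Take the compensation level at the base of the deeper column (depth z_c below the surface of column 1) and equate Σ ρ_i t_i down to z_c; mantle fills any gap and the z_c terms cancel.
Column 1: 2126×0.905 + 19100×2.88 + x×2.87 + (z_c − 21226 − x)×3.37
Column 2: 309.1×0 + 21320×2.88 + 18130×2.9 + (z_c − 309.1 − 39450)×3.37
The z_c×3.37 term appears on both sides and cancels. Collect the known terms of each column as K = Σ(ρt)_known − 3.37 × (depth of known layers): K_1 = 56932.03 − 3.37×21226 = −14599.59; K_2 = 113978.6 − 3.37×(309.1 + 39450) = −20009.567.
Balance: K_1 − x×(3.37 − 2.87) = K_2, so x = (K_1 − K_2)/(3.37 − 2.87) = 5409.98/0.5 = 10800 m.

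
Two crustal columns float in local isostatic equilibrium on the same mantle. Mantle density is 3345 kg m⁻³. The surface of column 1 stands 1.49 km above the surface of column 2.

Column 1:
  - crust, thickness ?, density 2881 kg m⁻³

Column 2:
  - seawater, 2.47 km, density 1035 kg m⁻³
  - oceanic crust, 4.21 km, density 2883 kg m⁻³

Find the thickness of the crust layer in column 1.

Take the compensation level at the base of the deeper column (depth z_c below the surface of column 1) and equate Σ ρ_i t_i down to z_c; mantle fills any gap and the z_c terms cancel.
Column 1: x×2881 + (z_c − 0 − x)×3345
Column 2: 1.49×0 + 2.47×1035 + 4.21×2883 + (z_c − 1.49 − 6.68)×3345
The z_c×3345 term appears on both sides and cancels. Collect the known terms of each column as K = Σ(ρt)_known − 3345 × (depth of known layers): K_1 = 0 − 3345×0 = 0; K_2 = 14693.88 − 3345×(1.49 + 6.68) = −12634.77.
Balance: K_1 − x×(3345 − 2881) = K_2, so x = (K_1 − K_2)/(3345 − 2881) = 12634.8/464 = 27.2 km.

27.2 km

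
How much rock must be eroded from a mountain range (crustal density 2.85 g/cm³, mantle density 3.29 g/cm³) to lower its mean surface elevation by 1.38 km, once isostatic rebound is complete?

Net drop Δ = e − u = e − e ρ_c/ρ_m = e (ρ_m − ρ_c)/ρ_m.
e = Δ ρ_m/(ρ_m − ρ_c) = 1.38 km × 3.29/0.44 = 10.3 km.

10.3 km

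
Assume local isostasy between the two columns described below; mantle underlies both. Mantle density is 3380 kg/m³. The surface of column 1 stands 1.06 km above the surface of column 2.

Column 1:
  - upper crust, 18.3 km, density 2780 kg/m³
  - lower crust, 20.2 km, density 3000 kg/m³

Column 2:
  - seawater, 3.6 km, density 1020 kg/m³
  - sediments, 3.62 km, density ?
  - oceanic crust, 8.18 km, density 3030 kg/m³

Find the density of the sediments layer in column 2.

2350 kg/m³

Take the compensation level at the base of the deeper column (depth z_c below the surface of column 1) and equate Σ ρ_i t_i down to z_c; mantle fills any gap and the z_c terms cancel.
Column 1: 18.3×2780 + 20.2×3000 + (z_c − 38.5)×3380
Column 2: 1.06×0 + 3.6×1020 + 3.62×ρ + 8.18×3030 + (z_c − 1.06 − 15.4)×3380
The z_c×3380 term appears on both sides and cancels. Collect the known terms of each column as K = Σ(ρt)_known − 3380 × (depth of known layers): K_1 = 111474 − 3380×38.5 = −18656; K_2 = 28457.4 − 3380×(1.06 + 15.4) = −27177.4.
Balance: K_1 = K_2 + 3.62×ρ, so ρ = (K_1 − K_2)/3.62 = 8521.4/3.62 = 2350 kg/m³.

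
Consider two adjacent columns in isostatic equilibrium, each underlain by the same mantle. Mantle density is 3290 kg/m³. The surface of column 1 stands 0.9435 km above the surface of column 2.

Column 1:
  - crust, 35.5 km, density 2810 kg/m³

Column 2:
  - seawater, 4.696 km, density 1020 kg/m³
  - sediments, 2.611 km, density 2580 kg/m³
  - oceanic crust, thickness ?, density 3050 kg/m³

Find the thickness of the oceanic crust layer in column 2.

5.93 km

Take the compensation level at the base of the deeper column (depth z_c below the surface of column 1) and equate Σ ρ_i t_i down to z_c; mantle fills any gap and the z_c terms cancel.
Column 1: 35.5×2810 + (z_c − 35.5)×3290
Column 2: 0.9435×0 + 4.696×1020 + 2.611×2580 + x×3050 + (z_c − 0.9435 − 7.307 − x)×3290
The z_c×3290 term appears on both sides and cancels. Collect the known terms of each column as K = Σ(ρt)_known − 3290 × (depth of known layers): K_1 = 99755 − 3290×35.5 = −17040; K_2 = 11526.3 − 3290×(0.9435 + 7.307) = −15617.845.
Balance: K_1 = K_2 − x×(3290 − 3050), so x = (K_2 − K_1)/(3290 − 3050) = 1422.15/240 = 5.93 km.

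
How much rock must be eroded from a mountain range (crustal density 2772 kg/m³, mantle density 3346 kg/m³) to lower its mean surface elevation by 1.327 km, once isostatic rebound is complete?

Net drop Δ = e − u = e − e ρ_c/ρ_m = e (ρ_m − ρ_c)/ρ_m.
e = Δ ρ_m/(ρ_m − ρ_c) = 1.327 km × 3346/574 = 7.74 km.

7.74 km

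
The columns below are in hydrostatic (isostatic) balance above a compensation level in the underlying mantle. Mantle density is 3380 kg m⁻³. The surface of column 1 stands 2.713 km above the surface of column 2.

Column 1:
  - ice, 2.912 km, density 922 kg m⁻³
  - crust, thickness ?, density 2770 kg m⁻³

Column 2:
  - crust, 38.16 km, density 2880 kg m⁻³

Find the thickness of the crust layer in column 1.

Take the compensation level at the base of the deeper column (depth z_c below the surface of column 1) and equate Σ ρ_i t_i down to z_c; mantle fills any gap and the z_c terms cancel.
Column 1: 2.912×922 + x×2770 + (z_c − 2.912 − x)×3380
Column 2: 2.713×0 + 38.16×2880 + (z_c − 2.713 − 38.16)×3380
The z_c×3380 term appears on both sides and cancels. Collect the known terms of each column as K = Σ(ρt)_known − 3380 × (depth of known layers): K_1 = 2684.864 − 3380×2.912 = −7157.696; K_2 = 109900.8 − 3380×(2.713 + 38.16) = −28249.94.
Balance: K_1 − x×(3380 − 2770) = K_2, so x = (K_1 − K_2)/(3380 − 2770) = 21092.2/610 = 34.6 km.

34.6 km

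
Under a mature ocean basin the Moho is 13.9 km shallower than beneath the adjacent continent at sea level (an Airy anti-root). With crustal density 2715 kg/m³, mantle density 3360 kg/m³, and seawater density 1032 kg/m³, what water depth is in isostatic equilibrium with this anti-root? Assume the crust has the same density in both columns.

5.33 km

Replacing a thickness d of crust by seawater at the top must be balanced by replacing crust with mantle at the base: d (ρ_c − ρ_w) = a (ρ_m − ρ_c).
d = a (ρ_m − ρ_c)/(ρ_c − ρ_w) = 13.9 km × 645/1683 = 5.33 km.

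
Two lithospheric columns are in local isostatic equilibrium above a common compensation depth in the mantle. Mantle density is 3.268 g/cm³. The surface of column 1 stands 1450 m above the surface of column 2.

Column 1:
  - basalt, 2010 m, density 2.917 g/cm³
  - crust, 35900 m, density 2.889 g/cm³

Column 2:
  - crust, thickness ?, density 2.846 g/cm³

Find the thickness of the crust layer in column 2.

Take the compensation level at the base of the deeper column (depth z_c below the surface of column 1) and equate Σ ρ_i t_i down to z_c; mantle fills any gap and the z_c terms cancel.
Column 1: 2010×2.917 + 35900×2.889 + (z_c − 37910)×3.268
Column 2: 1450×0 + x×2.846 + (z_c − 1450 − 0 − x)×3.268
The z_c×3.268 term appears on both sides and cancels. Collect the known terms of each column as K = Σ(ρt)_known − 3.268 × (depth of known layers): K_1 = 109578.27 − 3.268×37910 = −14311.61; K_2 = 0 − 3.268×(1450 + 0) = −4738.6.
Balance: K_1 = K_2 − x×(3.268 − 2.846), so x = (K_2 − K_1)/(3.268 − 2.846) = 9573.01/0.422 = 22700 m.

22700 m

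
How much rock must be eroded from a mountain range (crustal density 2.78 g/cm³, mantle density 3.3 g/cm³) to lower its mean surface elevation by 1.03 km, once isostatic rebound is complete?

Net drop Δ = e − u = e − e ρ_c/ρ_m = e (ρ_m − ρ_c)/ρ_m.
e = Δ ρ_m/(ρ_m − ρ_c) = 1.03 km × 3.3/0.52 = 6.54 km.

6.54 km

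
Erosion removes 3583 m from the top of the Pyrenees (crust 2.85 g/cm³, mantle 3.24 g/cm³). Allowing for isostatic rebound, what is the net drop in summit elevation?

431 m

Rebound u = e ρ_c/ρ_m = 3583 m × 2.85/3.24 = 3152 m.
Net surface drop = e − u = 3583 m − 3152 m = e (ρ_m − ρ_c)/ρ_m = 431 m.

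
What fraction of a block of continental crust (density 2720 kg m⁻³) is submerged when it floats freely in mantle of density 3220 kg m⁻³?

0.845

Submerged fraction = ρ_obj/ρ_fluid = 2720/3220 = 0.845.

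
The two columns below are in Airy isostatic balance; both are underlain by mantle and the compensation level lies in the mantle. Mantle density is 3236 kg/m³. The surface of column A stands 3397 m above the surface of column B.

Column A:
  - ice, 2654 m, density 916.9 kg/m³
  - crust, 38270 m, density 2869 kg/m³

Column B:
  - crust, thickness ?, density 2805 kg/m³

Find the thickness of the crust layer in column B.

21400 m

Take the compensation level at the base of the deeper column (depth z_c below the surface of column A) and equate Σ ρ_i t_i down to z_c; mantle fills any gap and the z_c terms cancel.
Column A: 2654×916.9 + 38270×2869 + (z_c − 40924)×3236
Column B: 3397×0 + x×2805 + (z_c − 3397 − 0 − x)×3236
The z_c×3236 term appears on both sides and cancels. Collect the known terms of each column as K = Σ(ρt)_known − 3236 × (depth of known layers): K_A = 112230083 − 3236×40924 = −20199981.4; K_B = 0 − 3236×(3397 + 0) = −10992692.
Balance: K_A = K_B − x×(3236 − 2805), so x = (K_B − K_A)/(3236 − 2805) = 9207290/431 = 21400 m.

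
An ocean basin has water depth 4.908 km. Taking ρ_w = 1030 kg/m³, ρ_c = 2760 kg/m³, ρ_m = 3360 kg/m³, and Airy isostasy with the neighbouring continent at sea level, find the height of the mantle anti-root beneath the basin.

14.2 km

By Archimedes' principle applied to the lithosphere: replacing crust with seawater at the top is compensated by replacing crust with mantle at the base: d (ρ_c − ρ_w) = a (ρ_m − ρ_c).
a = d (ρ_c − ρ_w)/(ρ_m − ρ_c) = 4.908 km × 1730/600 = 14.2 km.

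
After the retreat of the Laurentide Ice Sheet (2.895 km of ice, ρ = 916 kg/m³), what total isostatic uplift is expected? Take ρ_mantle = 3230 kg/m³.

0.821 km

Removing the load lets mantle flow back in; uplift u satisfies ρ_ice t = ρ_m u.
u = t ρ_ice/ρ_m = 2.895 km × 916/3230 = 0.821 km.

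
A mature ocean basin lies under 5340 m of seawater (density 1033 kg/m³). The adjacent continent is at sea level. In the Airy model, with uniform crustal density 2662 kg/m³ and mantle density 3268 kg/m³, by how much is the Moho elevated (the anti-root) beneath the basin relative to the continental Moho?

14400 m

Isostatic balance requires: replacing crust with seawater at the top is compensated by replacing crust with mantle at the base: d (ρ_c − ρ_w) = a (ρ_m − ρ_c).
a = d (ρ_c − ρ_w)/(ρ_m − ρ_c) = 5340 m × 1629/606 = 14400 m.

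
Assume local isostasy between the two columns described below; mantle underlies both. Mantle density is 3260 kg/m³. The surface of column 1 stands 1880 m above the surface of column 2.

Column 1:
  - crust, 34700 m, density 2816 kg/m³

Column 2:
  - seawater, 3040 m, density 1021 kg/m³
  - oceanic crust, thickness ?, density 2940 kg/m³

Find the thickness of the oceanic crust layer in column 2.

Take the compensation level at the base of the deeper column (depth z_c below the surface of column 1) and equate Σ ρ_i t_i down to z_c; mantle fills any gap and the z_c terms cancel.
Column 1: 34700×2816 + (z_c − 34700)×3260
Column 2: 1880×0 + 3040×1021 + x×2940 + (z_c − 1880 − 3040 − x)×3260
The z_c×3260 term appears on both sides and cancels. Collect the known terms of each column as K = Σ(ρt)_known − 3260 × (depth of known layers): K_1 = 97715200 − 3260×34700 = −15406800; K_2 = 3103840 − 3260×(1880 + 3040) = −12935360.
Balance: K_1 = K_2 − x×(3260 − 2940), so x = (K_2 − K_1)/(3260 − 2940) = 2471440/320 = 7720 m.

7720 m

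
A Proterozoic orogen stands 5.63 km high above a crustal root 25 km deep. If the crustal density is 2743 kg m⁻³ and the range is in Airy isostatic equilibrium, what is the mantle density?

3360 kg m⁻³

Airy balance: ρ_c h = (ρ_m − ρ_c) r → ρ_m = ρ_c (1 + h/r).
ρ_m = 2743 × (1 + 5.63 km/25 km) = 3360 kg m⁻³.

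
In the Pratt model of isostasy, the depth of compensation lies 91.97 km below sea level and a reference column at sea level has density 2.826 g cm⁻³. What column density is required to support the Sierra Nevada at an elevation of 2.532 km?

Pratt balance: ρ_ref D = ρ (D + h).
ρ = ρ_ref D/(D + h) = 2.826 × 91.97 km/(91.97 km + 2.532 km) = 2.75 g cm⁻³.

2.75 g cm⁻³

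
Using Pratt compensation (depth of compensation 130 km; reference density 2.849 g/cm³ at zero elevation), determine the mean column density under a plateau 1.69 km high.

2.81 g/cm³

Pratt balance: ρ_ref D = ρ (D + h).
ρ = ρ_ref D/(D + h) = 2.849 × 130 km/(130 km + 1.69 km) = 2.81 g/cm³.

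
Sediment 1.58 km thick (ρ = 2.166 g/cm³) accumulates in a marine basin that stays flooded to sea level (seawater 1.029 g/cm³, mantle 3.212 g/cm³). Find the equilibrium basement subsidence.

0.823 km

Submarine loading: the sediment displaces seawater, and the subsidence is in turn flooded, so s (ρ_m − ρ_w) = t (ρ_sed − ρ_w).
s = 1.58 km × (2.166 − 1.029) / (3.212 − 1.029) = 0.823 km.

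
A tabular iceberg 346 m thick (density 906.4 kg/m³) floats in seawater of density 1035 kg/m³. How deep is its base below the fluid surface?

Draft d = t ρ_obj/ρ_fluid = 346 m × 906.4/1035 = 303 m.

303 m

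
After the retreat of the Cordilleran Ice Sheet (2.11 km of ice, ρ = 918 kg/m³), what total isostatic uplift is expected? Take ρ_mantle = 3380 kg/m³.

Removing the load lets mantle flow back in; uplift u satisfies ρ_ice t = ρ_m u.
u = t ρ_ice/ρ_m = 2.11 km × 918/3380 = 0.573 km.

0.573 km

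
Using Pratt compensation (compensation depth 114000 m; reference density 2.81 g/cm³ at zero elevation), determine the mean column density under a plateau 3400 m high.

2.73 g/cm³

Pratt balance: ρ_ref D = ρ (D + h).
ρ = ρ_ref D/(D + h) = 2.81 × 114000 m/(114000 m + 3400 m) = 2.73 g/cm³.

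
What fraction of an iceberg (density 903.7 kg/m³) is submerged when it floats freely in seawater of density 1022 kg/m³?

88.4%

Submerged fraction = ρ_obj/ρ_fluid = 903.7/1022 = 88.4%.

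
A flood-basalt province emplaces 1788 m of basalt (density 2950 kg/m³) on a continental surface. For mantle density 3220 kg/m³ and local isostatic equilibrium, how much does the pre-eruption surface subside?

1640 m

Subaerial loading: s = t ρ_load / ρ_m.
s = 1788 m × 2950/3220 = 1640 m.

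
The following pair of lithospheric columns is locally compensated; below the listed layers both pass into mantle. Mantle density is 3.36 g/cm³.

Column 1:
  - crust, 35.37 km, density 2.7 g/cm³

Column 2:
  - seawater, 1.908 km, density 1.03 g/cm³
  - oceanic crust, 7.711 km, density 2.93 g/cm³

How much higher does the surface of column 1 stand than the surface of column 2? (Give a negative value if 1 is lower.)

For any compensation level in the mantle, the mantle terms cancel and isostasy reduces to e = (Σt_1 − Σt_2) − (Σ(ρt)_1 − Σ(ρt)_2) / ρ_m.
Σt_1 = 35.37 km; Σt_2 = 9.619 km; Σ(ρt)_1 = 95.499; Σ(ρt)_2 = 24.55847 (in km·g/cm³).
e = (35.37 − 9.619) − (95.499 − 24.55847) / 3.36 = 4.64 km.

4.64 km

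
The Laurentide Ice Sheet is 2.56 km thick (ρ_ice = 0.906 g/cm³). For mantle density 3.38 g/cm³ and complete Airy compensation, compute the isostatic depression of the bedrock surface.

0.686 km

For local isostatic compensation: the ice load ρ_ice t is balanced by mantle displaced below, ρ_m s.
s = t ρ_ice / ρ_m = 2.56 km × 0.906/3.38 = 0.686 km.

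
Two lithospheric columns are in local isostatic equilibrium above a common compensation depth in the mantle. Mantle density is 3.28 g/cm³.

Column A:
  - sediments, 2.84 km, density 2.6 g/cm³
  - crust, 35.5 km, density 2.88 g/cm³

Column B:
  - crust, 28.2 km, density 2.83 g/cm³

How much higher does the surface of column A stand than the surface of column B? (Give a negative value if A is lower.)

1.05 km

For any compensation level in the mantle, the mantle terms cancel and isostasy reduces to e = (Σt_A − Σt_B) − (Σ(ρt)_A − Σ(ρt)_B) / ρ_m.
Σt_A = 38.34 km; Σt_B = 28.2 km; Σ(ρt)_A = 109.624; Σ(ρt)_B = 79.806 (in km·g/cm³).
e = (38.34 − 28.2) − (109.624 − 79.806) / 3.28 = 1.05 km.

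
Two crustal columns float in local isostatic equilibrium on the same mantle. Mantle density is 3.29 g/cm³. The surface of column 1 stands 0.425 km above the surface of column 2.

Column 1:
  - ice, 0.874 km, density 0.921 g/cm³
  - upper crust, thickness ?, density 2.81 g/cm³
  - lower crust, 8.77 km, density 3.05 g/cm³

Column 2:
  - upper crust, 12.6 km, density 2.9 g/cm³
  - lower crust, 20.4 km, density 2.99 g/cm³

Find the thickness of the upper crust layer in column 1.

17.2 km

Take the compensation level at the base of the deeper column (depth z_c below the surface of column 1) and equate Σ ρ_i t_i down to z_c; mantle fills any gap and the z_c terms cancel.
Column 1: 0.874×0.921 + x×2.81 + 8.77×3.05 + (z_c − 9.644 − x)×3.29
Column 2: 0.425×0 + 12.6×2.9 + 20.4×2.99 + (z_c − 0.425 − 33)×3.29
The z_c×3.29 term appears on both sides and cancels. Collect the known terms of each column as K = Σ(ρt)_known − 3.29 × (depth of known layers): K_1 = 27.553454 − 3.29×9.644 = −4.175306; K_2 = 97.536 − 3.29×(0.425 + 33) = −12.43225.
Balance: K_1 − x×(3.29 − 2.81) = K_2, so x = (K_1 − K_2)/(3.29 − 2.81) = 8.25694/0.48 = 17.2 km.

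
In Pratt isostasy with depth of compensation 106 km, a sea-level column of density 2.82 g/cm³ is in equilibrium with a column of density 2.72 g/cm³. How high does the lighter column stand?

3.9 km

ρ_ref D = ρ (D + h) → h = D (ρ_ref − ρ)/ρ.
h = 106 km × (2.82 − 2.72)/2.72 = 3.9 km.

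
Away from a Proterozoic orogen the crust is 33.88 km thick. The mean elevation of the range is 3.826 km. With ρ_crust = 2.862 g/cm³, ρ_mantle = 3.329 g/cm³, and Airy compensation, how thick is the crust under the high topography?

Root depth r = h ρ_c / (ρ_m − ρ_c) = 3.826 km × 2.862 / 0.467 = 23.45 km.
Total thickness = T + h + r = 33.88 km + 3.826 km + 23.45 km = 61.2 km.

61.2 km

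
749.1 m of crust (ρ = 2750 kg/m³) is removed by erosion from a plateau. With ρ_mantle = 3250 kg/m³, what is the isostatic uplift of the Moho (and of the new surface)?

634 m

Unloading: uplift u = e ρ_c/ρ_m = 749.1 m × 2750/3250 = 634 m.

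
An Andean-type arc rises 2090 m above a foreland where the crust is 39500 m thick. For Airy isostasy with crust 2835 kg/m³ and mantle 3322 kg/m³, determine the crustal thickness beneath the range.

53800 m

Root depth r = h ρ_c / (ρ_m − ρ_c) = 2090 m × 2835 / 487 = 12170 m.
Total thickness = T + h + r = 39500 m + 2090 m + 12170 m = 53800 m.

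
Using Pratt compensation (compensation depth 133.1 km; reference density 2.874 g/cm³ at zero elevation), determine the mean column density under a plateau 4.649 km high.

Pratt balance: ρ_ref D = ρ (D + h).
ρ = ρ_ref D/(D + h) = 2.874 × 133.1 km/(133.1 km + 4.649 km) = 2.78 g/cm³.

2.78 g/cm³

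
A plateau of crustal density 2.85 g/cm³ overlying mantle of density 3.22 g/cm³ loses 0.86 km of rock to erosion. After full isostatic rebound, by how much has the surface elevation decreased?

0.0988 km

Rebound u = e ρ_c/ρ_m = 0.86 km × 2.85/3.22 = 0.7612 km.
Net surface drop = e − u = 0.86 km − 0.7612 km = e (ρ_m − ρ_c)/ρ_m = 0.0988 km.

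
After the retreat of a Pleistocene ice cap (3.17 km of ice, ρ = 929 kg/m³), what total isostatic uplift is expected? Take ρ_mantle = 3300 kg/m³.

Removing the load lets mantle flow back in; uplift u satisfies ρ_ice t = ρ_m u.
u = t ρ_ice/ρ_m = 3.17 km × 929/3300 = 0.892 km.

0.892 km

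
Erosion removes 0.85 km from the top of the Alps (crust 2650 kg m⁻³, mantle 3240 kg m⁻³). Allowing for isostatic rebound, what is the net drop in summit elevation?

0.155 km

Rebound u = e ρ_c/ρ_m = 0.85 km × 2650/3240 = 0.6952 km.
Net surface drop = e − u = 0.85 km − 0.6952 km = e (ρ_m − ρ_c)/ρ_m = 0.155 km.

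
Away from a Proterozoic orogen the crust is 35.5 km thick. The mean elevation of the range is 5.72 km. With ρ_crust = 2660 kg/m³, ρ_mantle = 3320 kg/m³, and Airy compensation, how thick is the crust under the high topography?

Root depth r = h ρ_c / (ρ_m − ρ_c) = 5.72 km × 2660 / 660 = 23.05 km.
Total thickness = T + h + r = 35.5 km + 5.72 km + 23.05 km = 64.3 km.

64.3 km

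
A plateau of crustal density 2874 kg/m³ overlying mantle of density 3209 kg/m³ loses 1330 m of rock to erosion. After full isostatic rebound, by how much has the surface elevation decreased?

Rebound u = e ρ_c/ρ_m = 1330 m × 2874/3209 = 1191 m.
Net surface drop = e − u = 1330 m − 1191 m = e (ρ_m − ρ_c)/ρ_m = 139 m.

139 m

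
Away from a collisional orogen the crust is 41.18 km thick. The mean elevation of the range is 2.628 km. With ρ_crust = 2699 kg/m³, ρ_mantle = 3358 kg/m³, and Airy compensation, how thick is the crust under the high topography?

54.6 km

Root depth r = h ρ_c / (ρ_m − ρ_c) = 2.628 km × 2699 / 659 = 10.76 km.
Total thickness = T + h + r = 41.18 km + 2.628 km + 10.76 km = 54.6 km.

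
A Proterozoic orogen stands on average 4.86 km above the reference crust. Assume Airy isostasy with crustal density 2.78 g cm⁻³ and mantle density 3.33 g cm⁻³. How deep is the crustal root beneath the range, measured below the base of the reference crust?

Balancing pressure at the compensation depth: the weight of the topography is balanced by the buoyancy of the root, ρ_c h = (ρ_m − ρ_c) r.
r = h · ρ_c / (ρ_m − ρ_c) = 4.86 km × 2.78 / (3.33 − 2.78) = 24.6 km.

24.6 km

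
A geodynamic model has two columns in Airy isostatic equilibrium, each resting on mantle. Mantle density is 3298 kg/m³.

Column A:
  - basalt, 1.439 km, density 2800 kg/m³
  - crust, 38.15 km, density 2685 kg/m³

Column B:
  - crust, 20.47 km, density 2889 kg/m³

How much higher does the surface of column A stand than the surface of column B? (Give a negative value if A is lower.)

4.77 km

For any compensation level in the mantle, the mantle terms cancel and isostasy reduces to e = (Σt_A − Σt_B) − (Σ(ρt)_A − Σ(ρt)_B) / ρ_m.
Σt_A = 39.589 km; Σt_B = 20.47 km; Σ(ρt)_A = 106461.95; Σ(ρt)_B = 59137.83 (in km·kg/m³).
e = (39.589 − 20.47) − (106461.95 − 59137.83) / 3298 = 4.77 km.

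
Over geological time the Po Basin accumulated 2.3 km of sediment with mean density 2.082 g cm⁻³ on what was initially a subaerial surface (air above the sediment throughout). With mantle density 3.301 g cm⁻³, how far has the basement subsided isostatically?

1.45 km

Subaerial load: s = t ρ_sed / ρ_m = 2.3 km × 2.082/3.301 = 1.45 km.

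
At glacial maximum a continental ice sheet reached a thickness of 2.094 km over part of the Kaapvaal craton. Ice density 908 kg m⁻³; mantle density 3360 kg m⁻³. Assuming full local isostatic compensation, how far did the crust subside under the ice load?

Equating mass per unit area of the two columns: the ice load ρ_ice t is balanced by mantle displaced below, ρ_m s.
s = t ρ_ice / ρ_m = 2.094 km × 908/3360 = 0.566 km.

0.566 km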